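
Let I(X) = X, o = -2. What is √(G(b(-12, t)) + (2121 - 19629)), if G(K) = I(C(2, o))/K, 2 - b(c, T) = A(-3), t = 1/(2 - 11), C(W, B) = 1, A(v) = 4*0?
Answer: I*√70030/2 ≈ 132.32*I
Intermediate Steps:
A(v) = 0
t = -⅑ (t = 1/(-9) = -⅑ ≈ -0.11111)
b(c, T) = 2 (b(c, T) = 2 - 1*0 = 2 + 0 = 2)
G(K) = 1/K
√(G(b(-12, t)) + (2121 - 19629)) = √(1/2 + (2121 - 19629)) = √(½ - 17508) = √(-35015/2) = I*√70030/2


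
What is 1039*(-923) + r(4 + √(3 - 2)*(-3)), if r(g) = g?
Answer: -958996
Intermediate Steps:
1039*(-923) + r(4 + √(3 - 2)*(-3)) = 1039*(-923) + (4 + √(3 - 2)*(-3)) = -958997 + (4 + √1*(-3)) = -958997 + (4 + 1*(-3)) = -958997 + (4 - 3) = -958997 + 1 = -958996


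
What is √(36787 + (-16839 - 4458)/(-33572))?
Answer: √10365644231173/16786 ≈ 191.80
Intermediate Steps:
√(36787 + (-16839 - 4458)/(-33572)) = √(36787 - 21297*(-1/33572)) = √(36787 + 21297/33572) = √(1235034461/33572) = √10365644231173/16786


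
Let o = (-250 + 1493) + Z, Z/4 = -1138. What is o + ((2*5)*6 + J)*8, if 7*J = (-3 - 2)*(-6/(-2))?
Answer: -19923/7 ≈ -2846.1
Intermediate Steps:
Z = -4552 (Z = 4*(-1138) = -4552)
J = -15/7 (J = ((-3 - 2)*(-6/(-2)))/7 = (-(-30)*(-1)/2)/7 = (-5*3)/7 = (⅐)*(-15) = -15/7 ≈ -2.1429)
o = -3309 (o = (-250 + 1493) - 4552 = 1243 - 4552 = -3309)
o + ((2*5)*6 + J)*8 = -3309 + ((2*5)*6 - 15/7)*8 = -3309 + (10*6 - 15/7)*8 = -3309 + (60 - 15/7)*8 = -3309 + (405/7)*8 = -3309 + 3240/7 = -19923/7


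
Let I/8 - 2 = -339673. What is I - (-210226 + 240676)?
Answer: -2747818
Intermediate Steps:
I = -2717368 (I = 16 + 8*(-339673) = 16 - 2717384 = -2717368)
I - (-210226 + 240676) = -2717368 - (-210226 + 240676) = -2717368 - 1*30450 = -2717368 - 30450 = -2747818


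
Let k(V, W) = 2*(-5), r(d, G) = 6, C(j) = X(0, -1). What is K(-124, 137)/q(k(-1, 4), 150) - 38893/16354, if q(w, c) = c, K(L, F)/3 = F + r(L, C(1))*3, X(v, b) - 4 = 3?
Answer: 29511/40885 ≈ 0.72180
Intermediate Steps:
X(v, b) = 7 (X(v, b) = 4 + 3 = 7)
C(j) = 7
k(V, W) = -10
K(L, F) = 54 + 3*F (K(L, F) = 3*(F + 6*3) = 3*(F + 18) = 3*(18 + F) = 54 + 3*F)
K(-124, 137)/q(k(-1, 4), 150) - 38893/16354 = (54 + 3*137)/150 - 38893/16354 = (54 + 411)*(1/150) - 38893*1/16354 = 465*(1/150) - 38893/16354 = 31/10 - 38893/16354 = 29511/40885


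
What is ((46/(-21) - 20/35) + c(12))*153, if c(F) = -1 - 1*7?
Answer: -11526/7 ≈ -1646.6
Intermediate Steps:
c(F) = -8 (c(F) = -1 - 7 = -8)
((46/(-21) - 20/35) + c(12))*153 = ((46/(-21) - 20/35) - 8)*153 = ((46*(-1/21) - 20*1/35) - 8)*153 = ((-46/21 - 4/7) - 8)*153 = (-58/21 - 8)*153 = -226/21*153 = -11526/7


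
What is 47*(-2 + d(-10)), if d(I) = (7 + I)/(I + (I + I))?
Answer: -893/10 ≈ -89.300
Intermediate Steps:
d(I) = (7 + I)/(3*I) (d(I) = (7 + I)/(I + 2*I) = (7 + I)/((3*I)) = (7 + I)*(1/(3*I)) = (7 + I)/(3*I))
47*(-2 + d(-10)) = 47*(-2 + (⅓)*(7 - 10)/(-10)) = 47*(-2 + (⅓)*(-⅒)*(-3)) = 47*(-2 + ⅒) = 47*(-19/10) = -893/10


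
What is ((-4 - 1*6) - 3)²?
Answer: 169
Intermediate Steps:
((-4 - 1*6) - 3)² = ((-4 - 6) - 3)² = (-10 - 3)² = (-13)² = 169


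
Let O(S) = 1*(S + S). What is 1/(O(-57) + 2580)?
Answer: 1/2466 ≈ 0.00040552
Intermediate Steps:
O(S) = 2*S (O(S) = 1*(2*S) = 2*S)
1/(O(-57) + 2580) = 1/(2*(-57) + 2580) = 1/(-114 + 2580) = 1/2466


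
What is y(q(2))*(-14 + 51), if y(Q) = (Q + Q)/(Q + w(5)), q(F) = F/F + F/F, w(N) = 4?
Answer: 74/3 ≈ 24.667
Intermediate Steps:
q(F) = 2 (q(F) = 1 + 1 = 2)
y(Q) = 2*Q/(4 + Q) (y(Q) = (Q + Q)/(Q + 4) = (2*Q)/(4 + Q) = 2*Q/(4 + Q))
y(q(2))*(-14 + 51) = (2*2/(4 + 2))*(-14 + 51) = (2*2/6)*37 = (2*2*(1/6))*37 = (2/3)*37 = 74/3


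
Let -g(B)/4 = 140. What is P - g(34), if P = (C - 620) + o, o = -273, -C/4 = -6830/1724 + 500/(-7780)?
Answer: -53130477/167659 ≈ -316.90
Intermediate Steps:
C = 2699970/167659 (C = -4*(-6830/1724 + 500/(-7780)) = -4*(-6830*1/1724 + 500*(-1/7780)) = -4*(-3415/862 - 25/389) = -4*(-1349985/335318) = 2699970/167659 ≈ 16.104)
g(B) = -560 (g(B) = -4*140 = -560)
P = -147019517/167659 (P = (2699970/167659 - 620) - 273 = -101248610/167659 - 273 = -147019517/167659 ≈ -876.90)
P - g(34) = -147019517/167659 - 1*(-560) = -147019517/167659 + 560 = -53130477/167659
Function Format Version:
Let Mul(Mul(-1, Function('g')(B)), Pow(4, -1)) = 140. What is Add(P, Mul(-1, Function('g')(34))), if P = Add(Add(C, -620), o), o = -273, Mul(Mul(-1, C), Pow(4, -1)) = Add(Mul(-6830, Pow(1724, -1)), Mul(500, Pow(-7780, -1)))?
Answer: Rational(-53130477, 167659) ≈ -316.90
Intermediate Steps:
C = Rational(2699970, 167659) (C = Mul(-4, Add(Mul(-6830, Pow(1724, -1)), Mul(500, Pow(-7780, -1)))) = Mul(-4, Add(Mul(-6830, Rational(1, 1724)), Mul(500, Rational(-1, 7780)))) = Mul(-4, Add(Rational(-3415, 862), Rational(-25, 389))) = Mul(-4, Rational(-1349985, 335318)) = Rational(2699970, 167659) ≈ 16.104)
Function('g')(B) = -560 (Function('g')(B) = Mul(-4, 140) = -560)
P = Rational(-147019517, 167659) (P = Add(Add(Rational(2699970, 167659), -620), -273) = Add(Rational(-101248610, 167659), -273) = Rational(-147019517, 167659) ≈ -876.90)
Add(P, Mul(-1, Function('g')(34))) = Add(Rational(-147019517, 167659), Mul(-1, -560)) = Add(Rational(-147019517, 167659), 560) = Rational(-53130477, 167659)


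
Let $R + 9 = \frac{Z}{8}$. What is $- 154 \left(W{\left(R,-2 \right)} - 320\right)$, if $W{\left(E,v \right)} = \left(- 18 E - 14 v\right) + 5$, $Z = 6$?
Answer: $21329$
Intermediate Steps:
$R = - \frac{33}{4}$ ($R = -9 + \frac{6}{8} = -9 + 6 \cdot \frac{1}{8} = -9 + \frac{3}{4} = - \frac{33}{4} \approx -8.25$)
$W{\left(E,v \right)} = 5 - 18 E - 14 v$
$- 154 \left(W{\left(R,-2 \right)} - 320\right) = - 154 \left(\left(5 - - \frac{297}{2} - -28\right) - 320\right) = - 154 \left(\left(5 + \frac{297}{2} + 28\right) - 320\right) = - 154 \left(\frac{363}{2} - 320\right) = \left(-154\right) \left(- \frac{277}{2}\right) = 21329$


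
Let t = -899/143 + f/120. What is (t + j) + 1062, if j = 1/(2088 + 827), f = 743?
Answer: 965781629/909480 ≈ 1061.9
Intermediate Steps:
t = -1631/17160 (t = -899/143 + 743/120 = -1631/17160 ≈ -0.095047)
j = 1/2915 ≈ 0.00034305
(t + j) + 1062 = (-1631/17160 + 1/2915) + 1062 = -86131/909480 + 1062 = 965781629/909480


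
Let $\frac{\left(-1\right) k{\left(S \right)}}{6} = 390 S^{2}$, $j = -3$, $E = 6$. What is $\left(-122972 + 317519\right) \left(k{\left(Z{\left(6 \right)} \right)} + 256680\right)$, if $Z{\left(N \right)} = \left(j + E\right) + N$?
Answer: $13061885580$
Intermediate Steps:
$Z{\left(N \right)} = 3 + N$ ($Z{\left(N \right)} = \left(-3 + 6\right) + N = 3 + N$)
$k{\left(S \right)} = - 2340 S^{2}$ ($k{\left(S \right)} = - 6 \cdot 390 S^{2} = - 2340 S^{2}$)
$\left(-122972 + 317519\right) \left(k{\left(Z{\left(6 \right)} \right)} + 256680\right) = \left(-122972 + 317519\right) \left(- 2340 \left(3 + 6\right)^{2} + 256680\right) = 194547 \left(- 2340 \cdot 9^{2} + 256680\right) = 194547 \left(\left(-2340\right) 81 + 256680\right) = 194547 \left(-189540 + 256680\right) = 194547 \cdot 67140 = 13061885580$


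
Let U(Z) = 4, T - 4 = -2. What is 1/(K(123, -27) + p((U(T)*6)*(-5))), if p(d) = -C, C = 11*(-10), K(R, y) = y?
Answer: 1/83 ≈ 0.012048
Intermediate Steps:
T = 2 (T = 4 - 2 = 2)
C = -110
p(d) = 110 (p(d) = -1*(-110) = 110)
1/(K(123, -27) + p((U(T)*6)*(-5))) = 1/(-27 + 110) = 1/83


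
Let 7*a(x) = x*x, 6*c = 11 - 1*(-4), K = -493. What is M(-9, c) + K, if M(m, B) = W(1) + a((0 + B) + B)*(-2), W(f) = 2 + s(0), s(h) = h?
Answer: -3487/7 ≈ -498.14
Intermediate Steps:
c = 5/2 (c = (11 - 1*(-4))/6 = (11 + 4)/6 = (⅙)*15 = 5/2 ≈ 2.5000)
W(f) = 2 (W(f) = 2 + 0 = 2)
a(x) = x²/7 (a(x) = (x*x)/7 = x²/7)
M(m, B) = 2 - 8*B²/7 (M(m, B) = 2 + (((0 + B) + B)²/7)*(-2) = 2 + ((B + B)²/7)*(-2) = 2 + ((2*B)²/7)*(-2) = 2 + ((4*B²)/7)*(-2) = 2 + (4*B²/7)*(-2) = 2 - 8*B²/7)
M(-9, c) + K = (2 - 8*(5/2)²/7) - 493 = (2 - 8/7*25/4) - 493 = (2 - 50/7) - 493 = -36/7 - 493 = -3487/7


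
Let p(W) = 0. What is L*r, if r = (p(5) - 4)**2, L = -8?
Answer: -128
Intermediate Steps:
r = 16 (r = (0 - 4)**2 = (-4)**2 = 16)
L*r = -8*16 = -128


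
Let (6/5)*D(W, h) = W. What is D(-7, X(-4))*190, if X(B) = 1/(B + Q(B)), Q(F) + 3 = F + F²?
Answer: -3325/3 ≈ -1108.3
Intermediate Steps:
Q(F) = -3 + F + F² (Q(F) = -3 + (F + F²) = -3 + F + F²)
X(B) = 1/(-3 + B² + 2*B) (X(B) = 1/(B + (-3 + B + B²)) = 1/(-3 + B² + 2*B))
D(W, h) = 5*W/6
D(-7, X(-4))*190 = ((⅚)*(-7))*190 = -35/6*190 = -3325/3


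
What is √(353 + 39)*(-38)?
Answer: -532*√2 ≈ -752.36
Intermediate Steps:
√(353 + 39)*(-38) = √392*(-38) = (14*√2)*(-38) = -532*√2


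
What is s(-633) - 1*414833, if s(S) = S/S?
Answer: -414832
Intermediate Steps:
s(S) = 1
s(-633) - 1*414833 = 1 - 1*414833 = 1 - 414833 = -414832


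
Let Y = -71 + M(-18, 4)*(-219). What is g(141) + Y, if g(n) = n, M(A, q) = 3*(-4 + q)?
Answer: 70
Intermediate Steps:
M(A, q) = -12 + 3*q
Y = -71 (Y = -71 + (-12 + 3*4)*(-219) = -71 + (-12 + 12)*(-219) = -71 + 0*(-219) = -71 + 0 = -71)
g(141) + Y = 141 - 71 = 70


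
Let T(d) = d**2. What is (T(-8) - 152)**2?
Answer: 7744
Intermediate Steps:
(T(-8) - 152)**2 = ((-8)**2 - 152)**2 = (64 - 152)**2 = (-88)**2 = 7744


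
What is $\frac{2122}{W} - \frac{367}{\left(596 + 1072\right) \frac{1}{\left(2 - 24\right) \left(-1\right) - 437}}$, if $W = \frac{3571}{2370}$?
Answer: $\frac{8932486675}{5956428} \approx 1499.6$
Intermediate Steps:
$W = \frac{3571}{2370}$ ($W = 3571 \cdot \frac{1}{2370} = \frac{3571}{2370} \approx 1.5068$)
$\frac{2122}{W} - \frac{367}{\left(596 + 1072\right) \frac{1}{\left(2 - 24\right) \left(-1\right) - 437}} = \frac{2122}{\frac{3571}{2370}} - \frac{367}{\left(596 + 1072\right) \frac{1}{\left(2 - 24\right) \left(-1\right) - 437}} = 2122 \cdot \frac{2370}{3571} - \frac{367}{1668 \frac{1}{\left(-22\right) \left(-1\right) - 437}} = \frac{5029140}{3571} - \frac{367}{1668 \frac{1}{22 - 437}} = \frac{5029140}{3571} - \frac{367}{1668 \frac{1}{-415}} = \frac{5029140}{3571} - \frac{367}{1668 \left(- \frac{1}{415}\right)} = \frac{5029140}{3571} - \frac{367}{- \frac{1668}{415}} = \frac{5029140}{3571} - - \frac{152305}{1668} = \frac{5029140}{3571} + \frac{152305}{1668} = \frac{8932486675}{5956428}$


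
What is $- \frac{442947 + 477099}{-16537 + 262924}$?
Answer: $- \frac{306682}{82129} \approx -3.7341$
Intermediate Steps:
$- \frac{442947 + 477099}{-16537 + 262924} = - \frac{920046}{246387} = \left(-1\right) \frac{306682}{82129} = - \frac{306682}{82129}$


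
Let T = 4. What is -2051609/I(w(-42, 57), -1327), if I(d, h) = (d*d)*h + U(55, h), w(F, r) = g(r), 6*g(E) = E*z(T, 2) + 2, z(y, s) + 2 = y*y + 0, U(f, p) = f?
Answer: 18464481/212319505 ≈ 0.086966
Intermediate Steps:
z(y, s) = -2 + y**2 (z(y, s) = -2 + (y*y + 0) = -2 + (y**2 + 0) = -2 + y**2)
g(E) = 1/3 + 7*E/3 (g(E) = (E*(-2 + 4**2) + 2)/6 = (E*(-2 + 16) + 2)/6 = (E*14 + 2)/6 = (14*E + 2)/6 = (2 + 14*E)/6 = 1/3 + 7*E/3)
w(F, r) = 1/3 + 7*r/3
I(d, h) = 55 + h*d**2 (I(d, h) = (d*d)*h + 55 = d**2*h + 55 = h*d**2 + 55 = 55 + h*d**2)
-2051609/I(w(-42, 57), -1327) = -2051609/(55 - 1327*(1/3 + (7/3)*57)**2) = -2051609/(55 - 1327*(1/3 + 133)**2) = -2051609/(55 - 1327*(400/3)**2) = -2051609/(55 - 1327*160000/9) = -2051609/(55 - 212320000/9) = -2051609/(-212319505/9) = -2051609*(-9/212319505) = 18464481/212319505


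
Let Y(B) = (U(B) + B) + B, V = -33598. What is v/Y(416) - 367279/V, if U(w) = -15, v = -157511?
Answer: -4991987635/27449566 ≈ -181.86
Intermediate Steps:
Y(B) = -15 + 2*B (Y(B) = (-15 + B) + B = -15 + 2*B)
v/Y(416) - 367279/V = -157511/(-15 + 2*416) - 367279/(-33598) = -157511/(-15 + 832) - 367279*(-1/33598) = -157511/817 + 367279/33598 = -4991987635/27449566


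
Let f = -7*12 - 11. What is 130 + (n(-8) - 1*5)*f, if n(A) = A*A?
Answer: -5475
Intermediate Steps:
n(A) = A**2
f = -95 (f = -84 - 11 = -95)
130 + (n(-8) - 1*5)*f = 130 + ((-8)**2 - 1*5)*(-95) = 130 + (64 - 5)*(-95) = 130 + 59*(-95) = 130 - 5605 = -5475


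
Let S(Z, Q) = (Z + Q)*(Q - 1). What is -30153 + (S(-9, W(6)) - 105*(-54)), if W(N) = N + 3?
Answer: -24483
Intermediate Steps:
W(N) = 3 + N
S(Z, Q) = (-1 + Q)*(Q + Z) (S(Z, Q) = (Q + Z)*(-1 + Q) = (-1 + Q)*(Q + Z))
-30153 + (S(-9, W(6)) - 105*(-54)) = -30153 + (((3 + 6)² - (3 + 6) - 1*(-9) + (3 + 6)*(-9)) - 105*(-54)) = -30153 + ((9² - 1*9 + 9 + 9*(-9)) + 5670) = -30153 + ((81 - 9 + 9 - 81) + 5670) = -30153 + (0 + 5670) = -30153 + 5670 = -24483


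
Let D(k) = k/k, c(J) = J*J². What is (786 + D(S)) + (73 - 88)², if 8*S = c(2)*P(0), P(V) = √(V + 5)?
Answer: 1012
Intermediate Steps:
c(J) = J³
P(V) = √(5 + V)
S = √5 (S = (2³*√(5 + 0))/8 = (8*√5)/8 = √5 ≈ 2.2361)
D(k) = 1
(786 + D(S)) + (73 - 88)² = (786 + 1) + (73 - 88)² = 787 + (-15)² = 787 + 225 = 1012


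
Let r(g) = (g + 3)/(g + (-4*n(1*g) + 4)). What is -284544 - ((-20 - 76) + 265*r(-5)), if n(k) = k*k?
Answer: -28729778/101 ≈ -2.8445e+5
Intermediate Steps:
n(k) = k**2
r(g) = (3 + g)/(4 + g - 4*g**2) (r(g) = (g + 3)/(g + (-4*g**2 + 4)) = (3 + g)/(g + (-4*g**2 + 4)) = (3 + g)/(g + (4 - 4*g**2)) = (3 + g)/(4 + g - 4*g**2))
-284544 - ((-20 - 76) + 265*r(-5)) = -284544 - ((-20 - 76) + 265*((3 - 5)/(4 - 5 - 4*(-5)**2))) = -284544 - (-96 + 265*(-2/(4 - 5 - 4*25))) = -284544 - (-96 + 265*(-2/(4 - 5 - 100))) = -284544 - (-96 + 265*(-2/(-101))) = -284544 - (-96 + 265*(-1/101*(-2))) = -284544 - (-96 + 265*(2/101)) = -284544 - (-96 + 530/101) = -284544 - 1*(-9166/101) = -284544 + 9166/101 = -28729778/101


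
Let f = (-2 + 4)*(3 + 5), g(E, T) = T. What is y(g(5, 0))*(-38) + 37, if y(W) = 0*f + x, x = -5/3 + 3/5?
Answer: 1163/15 ≈ 77.533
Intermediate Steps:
x = -16/15 (x = -5*1/3 + 3*(1/5) = -5/3 + 3/5 = -16/15 ≈ -1.0667)
f = 16 (f = 2*8 = 16)
y(W) = -16/15 (y(W) = 0*16 - 16/15 = 0 - 16/15 = -16/15)
y(g(5, 0))*(-38) + 37 = -16/15*(-38) + 37 = 608/15 + 37 = 1163/15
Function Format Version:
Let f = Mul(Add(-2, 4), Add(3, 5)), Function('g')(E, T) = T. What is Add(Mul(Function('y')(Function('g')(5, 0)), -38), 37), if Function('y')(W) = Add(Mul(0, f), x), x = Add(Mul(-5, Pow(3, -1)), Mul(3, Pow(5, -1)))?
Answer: Rational(1163, 15) ≈ 77.533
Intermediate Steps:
x = Rational(-16, 15) (x = Add(Mul(-5, Rational(1, 3)), Mul(3, Rational(1, 5))) = Add(Rational(-5, 3), Rational(3, 5)) = Rational(-16, 15) ≈ -1.0667)
f = 16 (f = Mul(2, 8) = 16)
Function('y')(W) = Rational(-16, 15) (Function('y')(W) = Add(Mul(0, 16), Rational(-16, 15)) = Add(0, Rational(-16, 15)) = Rational(-16, 15))
Add(Mul(Function('y')(Function('g')(5, 0)), -38), 37) = Add(Mul(Rational(-16, 15), -38), 37) = Add(Rational(608, 15), 37) = Rational(1163, 15)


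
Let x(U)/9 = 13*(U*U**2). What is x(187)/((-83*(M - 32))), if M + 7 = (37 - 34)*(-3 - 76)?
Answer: 255028917/7636 ≈ 33398.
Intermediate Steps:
M = -244 (M = -7 + (37 - 34)*(-3 - 76) = -7 + 3*(-79) = -7 - 237 = -244)
x(U) = 117*U**3 (x(U) = 9*(13*(U*U**2)) = 9*(13*U**3) = 117*U**3)
x(187)/((-83*(M - 32))) = (117*187**3)/((-83*(-244 - 32))) = (117*6539203)/((-83*(-276))) = 765086751/22908 = 765086751*(1/22908) = 255028917/7636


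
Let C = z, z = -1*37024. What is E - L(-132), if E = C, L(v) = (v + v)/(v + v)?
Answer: -37025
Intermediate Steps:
z = -37024
C = -37024
L(v) = 1 (L(v) = (2*v)/((2*v)) = (2*v)*(1/(2*v)) = 1)
E = -37024
E - L(-132) = -37024 - 1*1 = -37024 - 1 = -37025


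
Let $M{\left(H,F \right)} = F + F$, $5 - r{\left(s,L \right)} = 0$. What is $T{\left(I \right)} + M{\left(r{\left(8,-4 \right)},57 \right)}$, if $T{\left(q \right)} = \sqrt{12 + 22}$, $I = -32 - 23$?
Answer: $114 + \sqrt{34} \approx 119.83$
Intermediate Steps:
$I = -55$ ($I = -32 - 23 = -55$)
$r{\left(s,L \right)} = 5$ ($r{\left(s,L \right)} = 5 - 0 = 5 + 0 = 5$)
$T{\left(q \right)} = \sqrt{34}$
$M{\left(H,F \right)} = 2 F$
$T{\left(I \right)} + M{\left(r{\left(8,-4 \right)},57 \right)} = \sqrt{34} + 2 \cdot 57 = \sqrt{34} + 114 = 114 + \sqrt{34}$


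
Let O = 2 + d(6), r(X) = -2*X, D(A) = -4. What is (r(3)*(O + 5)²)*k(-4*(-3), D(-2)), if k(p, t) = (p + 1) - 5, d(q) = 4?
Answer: -5808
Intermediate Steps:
O = 6 (O = 2 + 4 = 6)
k(p, t) = -4 + p (k(p, t) = (1 + p) - 5 = -4 + p)
(r(3)*(O + 5)²)*k(-4*(-3), D(-2)) = ((-2*3)*(6 + 5)²)*(-4 - 4*(-3)) = (-6*11²)*(-4 + 12) = -6*121*8 = -726*8 = -5808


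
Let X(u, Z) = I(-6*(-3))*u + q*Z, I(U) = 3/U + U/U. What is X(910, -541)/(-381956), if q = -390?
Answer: -636155/1145868 ≈ -0.55517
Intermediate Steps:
I(U) = 1 + 3/U (I(U) = 3/U + 1 = 1 + 3/U)
X(u, Z) = -390*Z + 7*u/6 (X(u, Z) = ((3 - 6*(-3))/((-6*(-3))))*u - 390*Z = ((3 + 18)/18)*u - 390*Z = ((1/18)*21)*u - 390*Z = 7*u/6 - 390*Z = -390*Z + 7*u/6)
X(910, -541)/(-381956) = (-390*(-541) + (7/6)*910)/(-381956) = (210990 + 3185/3)*(-1/381956) = (636155/3)*(-1/381956) = -636155/1145868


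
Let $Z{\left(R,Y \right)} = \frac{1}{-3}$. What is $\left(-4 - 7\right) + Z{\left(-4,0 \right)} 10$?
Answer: $- \frac{43}{3} \approx -14.333$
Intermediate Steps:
$Z{\left(R,Y \right)} = - \frac{1}{3}$
$\left(-4 - 7\right) + Z{\left(-4,0 \right)} 10 = \left(-4 - 7\right) - \frac{10}{3} = -11 - \frac{10}{3} = - \frac{43}{3}$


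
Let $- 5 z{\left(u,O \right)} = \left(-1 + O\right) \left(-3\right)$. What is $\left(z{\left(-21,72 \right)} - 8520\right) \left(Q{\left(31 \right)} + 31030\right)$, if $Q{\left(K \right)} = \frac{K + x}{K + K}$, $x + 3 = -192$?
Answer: $- \frac{40769851176}{155} \approx -2.6303 \cdot 10^{8}$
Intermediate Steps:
$x = -195$ ($x = -3 - 192 = -195$)
$Q{\left(K \right)} = \frac{-195 + K}{2 K}$ ($Q{\left(K \right)} = \frac{K - 195}{K + K} = \frac{-195 + K}{2 K}$)
$z{\left(u,O \right)} = - \frac{3}{5} + \frac{3 O}{5}$ ($z{\left(u,O \right)} = - \frac{\left(-1 + O\right) \left(-3\right)}{5} = - \frac{3 - 3 O}{5} = - \frac{3}{5} + \frac{3 O}{5}$)
$\left(z{\left(-21,72 \right)} - 8520\right) \left(Q{\left(31 \right)} + 31030\right) = \left(\left(- \frac{3}{5} + \frac{3}{5} \cdot 72\right) - 8520\right) \left(\frac{-195 + 31}{2 \cdot 31} + 31030\right) = \left(\left(- \frac{3}{5} + \frac{216}{5}\right) - 8520\right) \left(\frac{1}{2} \cdot \frac{1}{31} \left(-164\right) + 31030\right) = \left(\frac{213}{5} - 8520\right) \left(- \frac{82}{31} + 31030\right) = \left(- \frac{42387}{5}\right) \frac{961848}{31} = - \frac{40769851176}{155}$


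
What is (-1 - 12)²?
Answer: 169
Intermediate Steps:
(-1 - 12)² = (-13)² = 169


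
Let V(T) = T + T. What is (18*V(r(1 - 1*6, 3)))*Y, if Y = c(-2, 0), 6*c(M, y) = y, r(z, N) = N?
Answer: 0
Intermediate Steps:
V(T) = 2*T
c(M, y) = y/6
Y = 0 (Y = (1/6)*0 = 0)
(18*V(r(1 - 1*6, 3)))*Y = (18*(2*3))*0 = (18*6)*0 = 108*0 = 0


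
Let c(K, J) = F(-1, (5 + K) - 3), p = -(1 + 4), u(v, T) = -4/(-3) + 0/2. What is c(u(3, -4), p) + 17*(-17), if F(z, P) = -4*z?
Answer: -285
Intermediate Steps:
u(v, T) = 4/3 (u(v, T) = -4*(-1/3) + 0*(1/2) = 4/3 + 0 = 4/3)
p = -5 (p = -1*5 = -5)
c(K, J) = 4 (c(K, J) = -4*(-1) = 4)
c(u(3, -4), p) + 17*(-17) = 4 + 17*(-17) = 4 - 289 = -285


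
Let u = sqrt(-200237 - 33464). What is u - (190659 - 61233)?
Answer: -129426 + I*sqrt(233701) ≈ -1.2943e+5 + 483.43*I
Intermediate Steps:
u = I*sqrt(233701) (u = sqrt(-233701) = I*sqrt(233701) ≈ 483.43*I)
u - (190659 - 61233) = I*sqrt(233701) - (190659 - 61233) = I*sqrt(233701) - 1*129426 = I*sqrt(233701) - 129426 = -129426 + I*sqrt(233701)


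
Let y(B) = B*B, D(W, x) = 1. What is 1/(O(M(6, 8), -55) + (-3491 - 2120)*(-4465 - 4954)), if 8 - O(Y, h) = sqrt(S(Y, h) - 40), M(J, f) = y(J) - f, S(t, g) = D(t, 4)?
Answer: 52850017/2793124296900328 + I*sqrt(39)/2793124296900328 ≈ 1.8921e-8 + 2.2358e-15*I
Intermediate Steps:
S(t, g) = 1
y(B) = B**2
M(J, f) = J**2 - f
O(Y, h) = 8 - I*sqrt(39) (O(Y, h) = 8 - sqrt(1 - 40) = 8 - sqrt(-39) = 8 - I*sqrt(39))
1/(O(M(6, 8), -55) + (-3491 - 2120)*(-4465 - 4954)) = 1/((8 - I*sqrt(39)) + (-3491 - 2120)*(-4465 - 4954)) = 1/((8 - I*sqrt(39)) - 5611*(-9419)) = 1/((8 - I*sqrt(39)) + 52850009) = 1/(52850017 - I*sqrt(39))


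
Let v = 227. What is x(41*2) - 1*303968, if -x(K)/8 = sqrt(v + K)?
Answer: -303968 - 8*sqrt(309) ≈ -3.0411e+5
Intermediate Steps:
x(K) = -8*sqrt(227 + K)
x(41*2) - 1*303968 = -8*sqrt(227 + 41*2) - 1*303968 = -8*sqrt(227 + 82) - 303968 = -8*sqrt(309) - 303968 = -303968 - 8*sqrt(309)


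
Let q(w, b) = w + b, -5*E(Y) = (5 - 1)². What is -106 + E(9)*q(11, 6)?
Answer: -802/5 ≈ -160.40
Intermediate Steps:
E(Y) = -16/5 (E(Y) = -(5 - 1)²/5 = -⅕*4² = -⅕*16 = -16/5)
q(w, b) = b + w
-106 + E(9)*q(11, 6) = -106 - 16*(6 + 11)/5 = -106 - 16/5*17 = -106 - 272/5 = -802/5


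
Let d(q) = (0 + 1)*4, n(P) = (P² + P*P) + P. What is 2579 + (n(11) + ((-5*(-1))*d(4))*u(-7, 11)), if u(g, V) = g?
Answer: 2692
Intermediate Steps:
n(P) = P + 2*P² (n(P) = (P² + P²) + P = 2*P² + P = P + 2*P²)
d(q) = 4 (d(q) = 1*4 = 4)
2579 + (n(11) + ((-5*(-1))*d(4))*u(-7, 11)) = 2579 + (11*(1 + 2*11) + (-5*(-1)*4)*(-7)) = 2579 + (11*(1 + 22) + (5*4)*(-7)) = 2579 + (11*23 + 20*(-7)) = 2579 + (253 - 140) = 2579 + 113 = 2692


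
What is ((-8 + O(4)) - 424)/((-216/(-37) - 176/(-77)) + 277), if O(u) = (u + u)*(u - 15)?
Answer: -134680/73847 ≈ -1.8238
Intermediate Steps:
O(u) = 2*u*(-15 + u) (O(u) = (2*u)*(-15 + u) = 2*u*(-15 + u))
((-8 + O(4)) - 424)/((-216/(-37) - 176/(-77)) + 277) = ((-8 + 2*4*(-15 + 4)) - 424)/((-216/(-37) - 176/(-77)) + 277) = ((-8 + 2*4*(-11)) - 424)/((-216*(-1/37) - 176*(-1/77)) + 277) = ((-8 - 88) - 424)/((216/37 + 16/7) + 277) = (-96 - 424)/(2104/259 + 277) = -520/73847/259 = -520*259/73847 = -134680/73847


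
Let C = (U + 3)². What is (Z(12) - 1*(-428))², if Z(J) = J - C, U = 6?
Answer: 128881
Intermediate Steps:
C = 81 (C = (6 + 3)² = 9² = 81)
Z(J) = -81 + J (Z(J) = J - 1*81 = J - 81 = -81 + J)
(Z(12) - 1*(-428))² = ((-81 + 12) - 1*(-428))² = (-69 + 428)² = 359² = 128881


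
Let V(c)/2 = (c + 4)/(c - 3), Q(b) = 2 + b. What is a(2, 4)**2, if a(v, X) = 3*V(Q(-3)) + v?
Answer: 25/4 ≈ 6.2500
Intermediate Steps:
V(c) = 2*(4 + c)/(-3 + c) (V(c) = 2*((c + 4)/(c - 3)) = 2*((4 + c)/(-3 + c)) = 2*(4 + c)/(-3 + c))
a(v, X) = -9/2 + v (a(v, X) = 3*(2*(4 + (2 - 3))/(-3 + (2 - 3))) + v = 3*(2*(4 - 1)/(-3 - 1)) + v = 3*(2*3/(-4)) + v = 3*(2*(-1/4)*3) + v = 3*(-3/2) + v = -9/2 + v)
a(2, 4)**2 = (-9/2 + 2)**2 = (-5/2)**2 = 25/4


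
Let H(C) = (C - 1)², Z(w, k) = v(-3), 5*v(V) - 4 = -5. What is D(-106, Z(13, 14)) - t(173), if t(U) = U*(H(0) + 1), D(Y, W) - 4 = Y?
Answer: -448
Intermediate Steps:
v(V) = -⅕ (v(V) = ⅘ + (⅕)*(-5) = ⅘ - 1 = -⅕)
Z(w, k) = -⅕
H(C) = (-1 + C)²
D(Y, W) = 4 + Y
t(U) = 2*U (t(U) = U*((-1 + 0)² + 1) = U*((-1)² + 1) = U*(1 + 1) = U*2 = 2*U)
D(-106, Z(13, 14)) - t(173) = (4 - 106) - 2*173 = -102 - 1*346 = -102 - 346 = -448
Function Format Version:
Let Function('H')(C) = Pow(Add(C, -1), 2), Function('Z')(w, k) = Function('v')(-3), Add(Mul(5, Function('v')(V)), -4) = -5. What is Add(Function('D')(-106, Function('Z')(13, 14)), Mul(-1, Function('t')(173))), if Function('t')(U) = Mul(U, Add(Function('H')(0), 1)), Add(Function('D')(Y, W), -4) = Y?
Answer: -448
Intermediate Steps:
Function('v')(V) = Rational(-1, 5) (Function('v')(V) = Add(Rational(4, 5), Mul(Rational(1, 5), -5)) = Add(Rational(4, 5), -1) = Rational(-1, 5))
Function('Z')(w, k) = Rational(-1, 5)
Function('H')(C) = Pow(Add(-1, C), 2)
Function('D')(Y, W) = Add(4, Y)
Function('t')(U) = Mul(2, U) (Function('t')(U) = Mul(U, Add(Pow(Add(-1, 0), 2), 1)) = Mul(U, Add(Pow(-1, 2), 1)) = Mul(U, Add(1, 1)) = Mul(U, 2) = Mul(2, U))
Add(Function('D')(-106, Function('Z')(13, 14)), Mul(-1, Function('t')(173))) = Add(Add(4, -106), Mul(-1, Mul(2, 173))) = Add(-102, Mul(-1, 346)) = Add(-102, -346) = -448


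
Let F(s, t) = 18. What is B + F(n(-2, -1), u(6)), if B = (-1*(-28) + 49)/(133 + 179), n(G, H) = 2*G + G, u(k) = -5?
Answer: 5693/312 ≈ 18.247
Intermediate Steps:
n(G, H) = 3*G
B = 77/312 (B = (28 + 49)/312 = 77*(1/312) = 77/312 ≈ 0.24679)
B + F(n(-2, -1), u(6)) = 77/312 + 18 = 5693/312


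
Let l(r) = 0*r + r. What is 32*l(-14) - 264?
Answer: -712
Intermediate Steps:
l(r) = r (l(r) = 0 + r = r)
32*l(-14) - 264 = 32*(-14) - 264 = -448 - 264 = -712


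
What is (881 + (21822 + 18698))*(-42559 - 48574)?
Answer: -3772997333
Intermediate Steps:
(881 + (21822 + 18698))*(-42559 - 48574) = (881 + 40520)*(-91133) = 41401*(-91133) = -3772997333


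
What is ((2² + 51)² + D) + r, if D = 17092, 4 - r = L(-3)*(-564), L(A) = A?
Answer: 18429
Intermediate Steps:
r = -1688 (r = 4 - (-3)*(-564) = 4 - 1*1692 = 4 - 1692 = -1688)
((2² + 51)² + D) + r = ((2² + 51)² + 17092) - 1688 = ((4 + 51)² + 17092) - 1688 = (55² + 17092) - 1688 = (3025 + 17092) - 1688 = 20117 - 1688 = 18429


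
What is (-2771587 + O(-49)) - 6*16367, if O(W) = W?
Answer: -2869838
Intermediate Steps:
(-2771587 + O(-49)) - 6*16367 = (-2771587 - 49) - 6*16367 = -2771636 - 98202 = -2869838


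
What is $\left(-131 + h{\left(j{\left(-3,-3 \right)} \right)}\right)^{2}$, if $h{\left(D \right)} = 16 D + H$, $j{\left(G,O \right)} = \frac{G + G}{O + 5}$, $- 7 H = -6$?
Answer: $\frac{1555009}{49} \approx 31735.0$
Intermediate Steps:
$H = \frac{6}{7}$ ($H = \left(- \frac{1}{7}\right) \left(-6\right) = \frac{6}{7} \approx 0.85714$)
$j{\left(G,O \right)} = \frac{2 G}{5 + O}$
$h{\left(D \right)} = \frac{6}{7} + 16 D$ ($h{\left(D \right)} = 16 D + \frac{6}{7} = \frac{6}{7} + 16 D$)
$\left(-131 + h{\left(j{\left(-3,-3 \right)} \right)}\right)^{2} = \left(-131 + \left(\frac{6}{7} + 16 \cdot 2 \left(-3\right) \frac{1}{5 - 3}\right)\right)^{2} = \left(-131 + \left(\frac{6}{7} + 16 \cdot 2 \left(-3\right) \frac{1}{2}\right)\right)^{2} = \left(-131 + \left(\frac{6}{7} + 16 \left(-3\right)\right)\right)^{2} = \left(-131 + \left(\frac{6}{7} - 48\right)\right)^{2} = \left(-131 - \frac{330}{7}\right)^{2} = \left(- \frac{1247}{7}\right)^{2} = \frac{1555009}{49}$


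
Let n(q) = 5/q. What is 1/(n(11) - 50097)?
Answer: -11/551062 ≈ -1.9961e-5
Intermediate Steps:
1/(n(11) - 50097) = 1/(5/11 - 50097) = 1/(-551062/11) = -11/551062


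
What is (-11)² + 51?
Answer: 172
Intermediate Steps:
(-11)² + 51 = 121 + 51 = 172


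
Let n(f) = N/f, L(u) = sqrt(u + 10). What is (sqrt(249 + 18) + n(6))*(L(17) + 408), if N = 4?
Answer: (2 + 3*sqrt(267))*(136 + sqrt(3)) ≈ 7027.1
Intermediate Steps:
L(u) = sqrt(10 + u)
n(f) = 4/f
(sqrt(249 + 18) + n(6))*(L(17) + 408) = (sqrt(249 + 18) + 4/6)*(sqrt(10 + 17) + 408) = (sqrt(267) + 4*(1/6))*(sqrt(27) + 408) = (sqrt(267) + 2/3)*(3*sqrt(3) + 408) = (2/3 + sqrt(267))*(408 + 3*sqrt(3)) = (408 + 3*sqrt(3))*(2/3 + sqrt(267))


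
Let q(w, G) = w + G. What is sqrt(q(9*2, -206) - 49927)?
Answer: I*sqrt(50115) ≈ 223.86*I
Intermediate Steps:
q(w, G) = G + w
sqrt(q(9*2, -206) - 49927) = sqrt((-206 + 9*2) - 49927) = sqrt((-206 + 18) - 49927) = sqrt(-188 - 49927) = sqrt(-50115) = I*sqrt(50115)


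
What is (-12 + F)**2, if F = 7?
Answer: 25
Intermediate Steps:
(-12 + F)**2 = (-12 + 7)**2 = (-5)**2 = 25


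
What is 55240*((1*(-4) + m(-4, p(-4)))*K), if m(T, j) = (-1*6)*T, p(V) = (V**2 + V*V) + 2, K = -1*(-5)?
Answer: 5524000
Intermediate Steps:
K = 5
p(V) = 2 + 2*V**2 (p(V) = (V**2 + V**2) + 2 = 2*V**2 + 2 = 2 + 2*V**2)
m(T, j) = -6*T
55240*((1*(-4) + m(-4, p(-4)))*K) = 55240*((1*(-4) - 6*(-4))*5) = 55240*((-4 + 24)*5) = 55240*(20*5) = 55240*100 = 5524000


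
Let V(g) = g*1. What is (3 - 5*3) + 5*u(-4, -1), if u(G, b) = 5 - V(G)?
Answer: 33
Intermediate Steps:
V(g) = g
u(G, b) = 5 - G
(3 - 5*3) + 5*u(-4, -1) = (3 - 5*3) + 5*(5 - 1*(-4)) = (3 - 15) + 5*(5 + 4) = -12 + 5*9 = -12 + 45 = 33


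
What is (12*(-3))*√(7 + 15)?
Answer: -36*√22 ≈ -168.85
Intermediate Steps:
(12*(-3))*√(7 + 15) = -36*√22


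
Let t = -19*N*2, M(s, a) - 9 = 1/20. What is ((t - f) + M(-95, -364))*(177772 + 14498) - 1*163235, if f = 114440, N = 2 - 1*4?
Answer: -43974378943/2 ≈ -2.1987e+10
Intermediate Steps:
N = -2 (N = 2 - 4 = -2)
M(s, a) = 181/20 (M(s, a) = 9 + 1/20 = 181/20)
t = 76 (t = -19*(-2)*2 = 38*2 = 76)
((t - f) + M(-95, -364))*(177772 + 14498) - 1*163235 = ((76 - 1*114440) + 181/20)*(177772 + 14498) - 1*163235 = ((76 - 114440) + 181/20)*192270 - 163235 = (-114364 + 181/20)*192270 - 163235 = -2287099/20*192270 - 163235 = -43974052473/2 - 163235 = -43974378943/2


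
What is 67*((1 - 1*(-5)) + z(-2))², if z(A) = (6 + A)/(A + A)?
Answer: 1675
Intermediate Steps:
z(A) = (6 + A)/(2*A) (z(A) = (6 + A)/((2*A)) = (6 + A)*(1/(2*A)) = (6 + A)/(2*A))
67*((1 - 1*(-5)) + z(-2))² = 67*((1 - 1*(-5)) + (½)*(6 - 2)/(-2))² = 67*((1 + 5) + (½)*(-½)*4)² = 67*(6 - 1)² = 67*5² = 67*25 = 1675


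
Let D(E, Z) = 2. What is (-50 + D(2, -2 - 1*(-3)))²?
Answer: 2304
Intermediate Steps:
(-50 + D(2, -2 - 1*(-3)))² = (-50 + 2)² = (-48)² = 2304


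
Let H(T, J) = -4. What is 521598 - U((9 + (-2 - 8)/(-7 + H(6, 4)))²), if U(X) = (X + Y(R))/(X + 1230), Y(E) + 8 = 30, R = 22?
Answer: 83826521635/160711 ≈ 5.2160e+5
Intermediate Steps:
Y(E) = 22 (Y(E) = -8 + 30 = 22)
U(X) = (22 + X)/(1230 + X) (U(X) = (X + 22)/(X + 1230) = (22 + X)/(1230 + X))
521598 - U((9 + (-2 - 8)/(-7 + H(6, 4)))²) = 521598 - (22 + (9 + (-2 - 8)/(-7 - 4))²)/(1230 + (9 + (-2 - 8)/(-7 - 4))²) = 521598 - (22 + (9 - 10/(-11))²)/(1230 + (9 - 10/(-11))²) = 521598 - (22 + (9 - 10*(-1/11))²)/(1230 + (9 - 10*(-1/11))²) = 521598 - (22 + (9 + 10/11)²)/(1230 + (9 + 10/11)²) = 521598 - (22 + (109/11)²)/(1230 + (109/11)²) = 521598 - (22 + 11881/121)/(1230 + 11881/121) = 521598 - 14543/(160711/121*121) = 521598 - 121*14543/(160711*121) = 521598 - 1*14543/160711 = 521598 - 14543/160711 = 83826521635/160711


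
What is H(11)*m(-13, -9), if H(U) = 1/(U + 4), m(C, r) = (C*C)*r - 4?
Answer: -305/3 ≈ -101.67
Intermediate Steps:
m(C, r) = -4 + r*C**2 (m(C, r) = C**2*r - 4 = r*C**2 - 4 = -4 + r*C**2)
H(U) = 1/(4 + U)
H(11)*m(-13, -9) = (-4 - 9*(-13)**2)/(4 + 11) = (-4 - 9*169)/15 = (-4 - 1521)/15 = (1/15)*(-1525) = -305/3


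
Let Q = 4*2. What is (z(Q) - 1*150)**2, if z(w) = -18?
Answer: 28224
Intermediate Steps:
Q = 8
(z(Q) - 1*150)**2 = (-18 - 1*150)**2 = (-18 - 150)**2 = (-168)**2 = 28224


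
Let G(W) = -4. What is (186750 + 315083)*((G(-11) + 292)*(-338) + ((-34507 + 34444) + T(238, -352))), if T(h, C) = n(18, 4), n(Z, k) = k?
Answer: -48880039699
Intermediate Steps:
T(h, C) = 4
(186750 + 315083)*((G(-11) + 292)*(-338) + ((-34507 + 34444) + T(238, -352))) = (186750 + 315083)*((-4 + 292)*(-338) + ((-34507 + 34444) + 4)) = 501833*(288*(-338) + (-63 + 4)) = 501833*(-97344 - 59) = 501833*(-97403) = -48880039699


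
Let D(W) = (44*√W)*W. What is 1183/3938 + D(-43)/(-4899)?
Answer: 1183/3938 + 1892*I*√43/4899 ≈ 0.30041 + 2.5325*I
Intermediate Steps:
D(W) = 44*W^(3/2)
1183/3938 + D(-43)/(-4899) = 1183/3938 + (44*(-43)^(3/2))/(-4899) = 1183*(1/3938) + (44*(-43*I*√43))*(-1/4899) = 1183/3938 - 1892*I*√43*(-1/4899) = 1183/3938 + 1892*I*√43/4899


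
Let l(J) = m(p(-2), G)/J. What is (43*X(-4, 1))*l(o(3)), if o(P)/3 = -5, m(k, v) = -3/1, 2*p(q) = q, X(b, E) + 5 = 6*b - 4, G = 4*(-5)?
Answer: -1419/5 ≈ -283.80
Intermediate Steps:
G = -20
X(b, E) = -9 + 6*b (X(b, E) = -5 + (6*b - 4) = -5 + (-4 + 6*b) = -9 + 6*b)
p(q) = q/2
m(k, v) = -3 (m(k, v) = -3*1 = -3)
o(P) = -15 (o(P) = 3*(-5) = -15)
l(J) = -3/J
(43*X(-4, 1))*l(o(3)) = (43*(-9 + 6*(-4)))*(-3/(-15)) = (43*(-9 - 24))*(-3*(-1/15)) = (43*(-33))*(⅕) = -1419*⅕ = -1419/5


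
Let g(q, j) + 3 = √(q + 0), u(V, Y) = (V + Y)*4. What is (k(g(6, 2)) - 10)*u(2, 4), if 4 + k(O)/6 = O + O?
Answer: -1680 + 288*√6 ≈ -974.55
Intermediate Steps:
u(V, Y) = 4*V + 4*Y
g(q, j) = -3 + √q (g(q, j) = -3 + √(q + 0) = -3 + √q)
k(O) = -24 + 12*O (k(O) = -24 + 6*(O + O) = -24 + 6*(2*O) = -24 + 12*O)
(k(g(6, 2)) - 10)*u(2, 4) = ((-24 + 12*(-3 + √6)) - 10)*(4*2 + 4*4) = ((-24 + (-36 + 12*√6)) - 10)*(8 + 16) = ((-60 + 12*√6) - 10)*24 = (-70 + 12*√6)*24 = -1680 + 288*√6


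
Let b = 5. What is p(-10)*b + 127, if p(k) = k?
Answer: 77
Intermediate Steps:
p(-10)*b + 127 = -10*5 + 127 = -50 + 127 = 77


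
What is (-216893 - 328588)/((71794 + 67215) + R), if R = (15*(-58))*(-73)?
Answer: -545481/202519 ≈ -2.6935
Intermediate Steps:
R = 63510 (R = -870*(-73) = 63510)
(-216893 - 328588)/((71794 + 67215) + R) = (-216893 - 328588)/((71794 + 67215) + 63510) = -545481/(139009 + 63510) = -545481/202519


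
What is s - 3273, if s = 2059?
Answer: -1214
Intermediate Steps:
s - 3273 = 2059 - 3273 = -1214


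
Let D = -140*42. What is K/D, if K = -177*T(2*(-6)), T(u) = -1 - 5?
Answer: -177/980 ≈ -0.18061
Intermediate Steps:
D = -5880
T(u) = -6
K = 1062 (K = -177*(-6) = 1062)
K/D = 1062/(-5880) = 1062*(-1/5880) = -177/980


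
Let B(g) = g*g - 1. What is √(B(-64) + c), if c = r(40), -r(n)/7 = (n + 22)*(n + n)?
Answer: 175*I ≈ 175.0*I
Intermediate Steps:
r(n) = -14*n*(22 + n) (r(n) = -7*(n + 22)*(n + n) = -7*(22 + n)*2*n = -14*n*(22 + n))
B(g) = -1 + g² (B(g) = g² - 1 = -1 + g²)
c = -34720 (c = -14*40*(22 + 40) = -14*40*62 = -34720)
√(B(-64) + c) = √((-1 + (-64)²) - 34720) = √((-1 + 4096) - 34720) = √(4095 - 34720) = √(-30625) = 175*I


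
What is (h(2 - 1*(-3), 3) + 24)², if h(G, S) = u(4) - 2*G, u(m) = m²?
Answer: 900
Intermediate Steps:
h(G, S) = 16 - 2*G (h(G, S) = 4² - 2*G = 16 - 2*G)
(h(2 - 1*(-3), 3) + 24)² = ((16 - 2*(2 - 1*(-3))) + 24)² = ((16 - 2*(2 + 3)) + 24)² = ((16 - 2*5) + 24)² = ((16 - 10) + 24)² = (6 + 24)² = 30² = 900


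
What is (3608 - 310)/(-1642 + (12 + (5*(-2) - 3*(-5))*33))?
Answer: -3298/1465 ≈ -2.2512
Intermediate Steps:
(3608 - 310)/(-1642 + (12 + (5*(-2) - 3*(-5))*33)) = 3298/(-1642 + (12 + (-10 + 15)*33)) = 3298/(-1642 + (12 + 5*33)) = 3298/(-1642 + (12 + 165)) = 3298/(-1642 + 177) = 3298/(-1465) = 3298*(-1/1465) = -3298/1465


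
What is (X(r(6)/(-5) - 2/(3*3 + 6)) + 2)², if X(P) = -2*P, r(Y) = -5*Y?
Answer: 21316/225 ≈ 94.738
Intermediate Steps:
(X(r(6)/(-5) - 2/(3*3 + 6)) + 2)² = (-2*(-5*6/(-5) - 2/(3*3 + 6)) + 2)² = (-2*(-30*(-⅕) - 2/(9 + 6)) + 2)² = (-2*(6 - 2/15) + 2)² = (-2*88/15 + 2)² = (-176/15 + 2)² = (-146/15)² = 21316/225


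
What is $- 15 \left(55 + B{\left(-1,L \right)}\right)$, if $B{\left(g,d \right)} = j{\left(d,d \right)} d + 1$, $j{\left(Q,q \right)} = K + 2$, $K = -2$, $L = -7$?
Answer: $-840$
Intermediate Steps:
$j{\left(Q,q \right)} = 0$ ($j{\left(Q,q \right)} = -2 + 2 = 0$)
$B{\left(g,d \right)} = 1$ ($B{\left(g,d \right)} = 0 d + 1 = 0 + 1 = 1$)
$- 15 \left(55 + B{\left(-1,L \right)}\right) = - 15 \left(55 + 1\right) = \left(-15\right) 56 = -840$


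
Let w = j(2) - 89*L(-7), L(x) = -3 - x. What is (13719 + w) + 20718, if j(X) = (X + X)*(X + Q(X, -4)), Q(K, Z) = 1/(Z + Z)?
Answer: 68177/2 ≈ 34089.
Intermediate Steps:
Q(K, Z) = 1/(2*Z)
j(X) = 2*X*(-1/8 + X) (j(X) = (X + X)*(X + (1/2)/(-4)) = (2*X)*(X + (1/2)*(-1/4)) = (2*X)*(X - 1/8) = (2*X)*(-1/8 + X) = 2*X*(-1/8 + X))
w = -697/2 (w = (1/4)*2*(-1 + 8*2) - 89*(-3 - 1*(-7)) = (1/4)*2*(-1 + 16) - 89*(-3 + 7) = (1/4)*2*15 - 89*4 = 15/2 - 356 = -697/2 ≈ -348.50)
(13719 + w) + 20718 = (13719 - 697/2) + 20718 = 26741/2 + 20718 = 68177/2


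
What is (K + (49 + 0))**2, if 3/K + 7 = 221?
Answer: 110019121/45796 ≈ 2402.4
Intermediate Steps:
K = 3/214 (K = 3/(-7 + 221) = 3/214 ≈ 0.014019)
(K + (49 + 0))**2 = (3/214 + (49 + 0))**2 = (3/214 + 49)**2 = (10489/214)**2 = 110019121/45796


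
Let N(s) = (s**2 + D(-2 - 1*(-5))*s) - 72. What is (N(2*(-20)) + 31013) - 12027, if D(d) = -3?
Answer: 20634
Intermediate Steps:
N(s) = -72 + s**2 - 3*s (N(s) = (s**2 - 3*s) - 72 = -72 + s**2 - 3*s)
(N(2*(-20)) + 31013) - 12027 = ((-72 + (2*(-20))**2 - 6*(-20)) + 31013) - 12027 = ((-72 + (-40)**2 - 3*(-40)) + 31013) - 12027 = ((-72 + 1600 + 120) + 31013) - 12027 = (1648 + 31013) - 12027 = 32661 - 12027 = 20634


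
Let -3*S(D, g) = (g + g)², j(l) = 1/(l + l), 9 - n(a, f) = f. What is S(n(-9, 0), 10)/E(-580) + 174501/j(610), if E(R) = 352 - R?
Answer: 148810962680/699 ≈ 2.1289e+8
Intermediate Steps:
n(a, f) = 9 - f
j(l) = 1/(2*l)
S(D, g) = -4*g²/3 (S(D, g) = -(g + g)²/3 = -4*g²/3)
S(n(-9, 0), 10)/E(-580) + 174501/j(610) = (-4/3*10²)/(352 - 1*(-580)) + 174501/(((½)/610)) = (-4/3*100)/(352 + 580) + 174501/(((½)*(1/610))) = -400/3/932 + 174501/(1/1220) = -400/3*1/932 + 174501*1220 = -100/699 + 212891220 = 148810962680/699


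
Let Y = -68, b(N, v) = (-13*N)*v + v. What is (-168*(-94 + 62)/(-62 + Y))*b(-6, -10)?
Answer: 424704/13 ≈ 32670.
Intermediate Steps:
b(N, v) = v - 13*N*v (b(N, v) = -13*N*v + v = v - 13*N*v)
(-168*(-94 + 62)/(-62 + Y))*b(-6, -10) = (-168*(-94 + 62)/(-62 - 68))*(-10*(1 - 13*(-6))) = (-(-5376)/(-130))*(-10*(1 + 78)) = (-(-5376)*(-1)/130)*(-10*79) = -168*16/65*(-790) = -2688/65*(-790) = 424704/13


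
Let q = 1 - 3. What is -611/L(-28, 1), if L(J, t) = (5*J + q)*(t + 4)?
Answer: 611/710 ≈ 0.86056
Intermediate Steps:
q = -2
L(J, t) = (-2 + 5*J)*(4 + t) (L(J, t) = (5*J - 2)*(t + 4) = (-2 + 5*J)*(4 + t))
-611/L(-28, 1) = -611/(-8 - 2*1 + 20*(-28) + 5*(-28)*1) = -611/(-8 - 2 - 560 - 140) = -611/(-710) = -611*(-1/710) = 611/710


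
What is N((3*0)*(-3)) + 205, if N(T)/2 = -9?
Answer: 187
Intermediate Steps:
N(T) = -18 (N(T) = 2*(-9) = -18)
N((3*0)*(-3)) + 205 = -18 + 205 = 187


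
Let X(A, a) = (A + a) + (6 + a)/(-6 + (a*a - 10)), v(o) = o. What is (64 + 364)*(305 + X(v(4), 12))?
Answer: 2199171/16 ≈ 1.3745e+5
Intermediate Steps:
X(A, a) = A + a + (6 + a)/(-16 + a²) (X(A, a) = (A + a) + (6 + a)/(-6 + (a² - 10)) = (A + a) + (6 + a)/(-6 + (-10 + a²)) = (A + a) + (6 + a)/(-16 + a²) = A + a + (6 + a)/(-16 + a²))
(64 + 364)*(305 + X(v(4), 12)) = (64 + 364)*(305 + (6 + 12³ - 16*4 - 15*12 + 4*12²)/(-16 + 12²)) = 428*(305 + (6 + 1728 - 64 - 180 + 4*144)/(-16 + 144)) = 428*(305 + (6 + 1728 - 64 - 180 + 576)/128) = 428*(305 + (1/128)*2066) = 428*(305 + 1033/64) = 428*(20553/64) = 2199171/16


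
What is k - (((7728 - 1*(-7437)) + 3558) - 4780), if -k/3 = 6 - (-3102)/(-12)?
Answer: -26371/2 ≈ -13186.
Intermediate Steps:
k = 1515/2 (k = -3*(6 - (-3102)/(-12)) = -3*(6 - (-3102)*(-1)/12) = -3*(6 - 66*47/12) = -3*(6 - 517/2) = -3*(-505/2) = 1515/2 ≈ 757.50)
k - (((7728 - 1*(-7437)) + 3558) - 4780) = 1515/2 - (((7728 - 1*(-7437)) + 3558) - 4780) = 1515/2 - (((7728 + 7437) + 3558) - 4780) = 1515/2 - ((15165 + 3558) - 4780) = 1515/2 - (18723 - 4780) = 1515/2 - 1*13943 = 1515/2 - 13943 = -26371/2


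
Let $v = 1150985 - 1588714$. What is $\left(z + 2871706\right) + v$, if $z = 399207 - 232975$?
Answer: $2600209$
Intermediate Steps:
$v = -437729$ ($v = 1150985 - 1588714 = -437729$)
$z = 166232$ ($z = 399207 - 232975 = 166232$)
$\left(z + 2871706\right) + v = \left(166232 + 2871706\right) - 437729 = 3037938 - 437729 = 2600209$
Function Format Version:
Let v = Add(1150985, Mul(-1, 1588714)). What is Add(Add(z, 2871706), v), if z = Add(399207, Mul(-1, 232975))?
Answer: 2600209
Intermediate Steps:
v = -437729 (v = Add(1150985, -1588714) = -437729)
z = 166232 (z = Add(399207, -232975) = 166232)
Add(Add(z, 2871706), v) = Add(Add(166232, 2871706), -437729) = Add(3037938, -437729) = 2600209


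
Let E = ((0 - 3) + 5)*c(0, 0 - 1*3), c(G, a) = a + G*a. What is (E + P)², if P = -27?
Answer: 1089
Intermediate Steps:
E = -6 (E = ((0 - 3) + 5)*((0 - 1*3)*(1 + 0)) = (-3 + 5)*((0 - 3)*1) = 2*(-3*1) = 2*(-3) = -6)
(E + P)² = (-6 - 27)² = (-33)² = 1089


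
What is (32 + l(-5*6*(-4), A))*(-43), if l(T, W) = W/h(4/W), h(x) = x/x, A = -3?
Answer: -1247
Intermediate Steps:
h(x) = 1
l(T, W) = W (l(T, W) = W/1 = W*1 = W)
(32 + l(-5*6*(-4), A))*(-43) = (32 - 3)*(-43) = 29*(-43) = -1247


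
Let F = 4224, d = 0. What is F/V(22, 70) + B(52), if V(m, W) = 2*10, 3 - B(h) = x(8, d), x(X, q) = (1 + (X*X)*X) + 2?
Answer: -1504/5 ≈ -300.80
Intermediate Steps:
x(X, q) = 3 + X³ (x(X, q) = (1 + X²*X) + 2 = (1 + X³) + 2 = 3 + X³)
B(h) = -512 (B(h) = 3 - (3 + 8³) = 3 - (3 + 512) = 3 - 1*515 = 3 - 515 = -512)
V(m, W) = 20
F/V(22, 70) + B(52) = 4224/20 - 512 = 4224*(1/20) - 512 = 1056/5 - 512 = -1504/5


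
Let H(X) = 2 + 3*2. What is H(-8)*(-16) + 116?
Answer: -12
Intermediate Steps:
H(X) = 8 (H(X) = 2 + 6 = 8)
H(-8)*(-16) + 116 = 8*(-16) + 116 = -128 + 116 = -12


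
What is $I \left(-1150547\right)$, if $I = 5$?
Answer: $-5752735$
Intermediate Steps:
$I \left(-1150547\right) = 5 \left(-1150547\right) = -5752735$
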